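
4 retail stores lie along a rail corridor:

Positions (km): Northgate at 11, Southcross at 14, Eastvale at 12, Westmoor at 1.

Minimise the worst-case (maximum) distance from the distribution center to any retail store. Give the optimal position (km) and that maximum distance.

The 1-center on a line is the midpoint of the two extreme points: leftmost at 1, rightmost at 14.
Optimal location = (1 + 14)/2 = 7.5; maximum distance = (14 − 1)/2 = 6.5.

location 7.5, max distance 6.5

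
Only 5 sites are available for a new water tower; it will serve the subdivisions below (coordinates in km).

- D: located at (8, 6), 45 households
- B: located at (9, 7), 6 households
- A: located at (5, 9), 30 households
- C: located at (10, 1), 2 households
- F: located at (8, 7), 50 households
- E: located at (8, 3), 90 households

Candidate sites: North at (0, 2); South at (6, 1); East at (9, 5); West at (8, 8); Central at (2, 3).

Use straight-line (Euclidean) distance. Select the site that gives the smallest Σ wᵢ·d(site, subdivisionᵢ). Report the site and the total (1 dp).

East, total 566.6 km

Total weighted distance at each candidate:
  North (0, 2): total = 1939.7
  South (6, 1): total = 1103.2
  East (9, 5): total = 566.6
  West (8, 8): total = 707.9
  Central (2, 3): total = 1468.5
Minimum is at East with total 566.6 km.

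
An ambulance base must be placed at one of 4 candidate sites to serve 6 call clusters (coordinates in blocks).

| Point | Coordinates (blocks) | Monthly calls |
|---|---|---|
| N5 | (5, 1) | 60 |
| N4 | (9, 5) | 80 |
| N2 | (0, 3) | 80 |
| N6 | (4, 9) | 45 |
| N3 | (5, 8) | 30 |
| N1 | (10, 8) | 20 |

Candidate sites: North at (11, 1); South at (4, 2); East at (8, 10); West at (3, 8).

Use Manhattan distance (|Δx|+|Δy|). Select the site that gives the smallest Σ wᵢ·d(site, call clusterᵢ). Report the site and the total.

Total weighted distance at each candidate:
  North (11, 1): total = 3105
  South (4, 2): total = 1925
  East (8, 10): total = 2855
  West (3, 8): total = 2190
Minimum is at South with total 1925 blocks.

South, total 1925 blocks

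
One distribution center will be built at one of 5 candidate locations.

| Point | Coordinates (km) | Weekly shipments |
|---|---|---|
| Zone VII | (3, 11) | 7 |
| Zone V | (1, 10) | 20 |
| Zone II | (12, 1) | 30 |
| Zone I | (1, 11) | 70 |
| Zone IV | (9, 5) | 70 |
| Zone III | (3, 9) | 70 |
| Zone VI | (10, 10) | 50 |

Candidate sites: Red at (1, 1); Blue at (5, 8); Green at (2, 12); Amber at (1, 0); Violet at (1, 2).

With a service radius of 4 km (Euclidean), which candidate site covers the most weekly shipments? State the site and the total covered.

Green, covering 167

Coverage radius r = 4 km; a point is covered iff (Δx)²+(Δy)² ≤ 4² = 16.
  Red (1, 1): covers {none} → 0
  Blue (5, 8): covers {Zone VII, Zone III} → 77
  Green (2, 12): covers {Zone VII, Zone V, Zone I, Zone III} → 167
  Amber (1, 0): covers {none} → 0
  Violet (1, 2): covers {none} → 0
Maximum coverage at Green: 167 weekly shipments.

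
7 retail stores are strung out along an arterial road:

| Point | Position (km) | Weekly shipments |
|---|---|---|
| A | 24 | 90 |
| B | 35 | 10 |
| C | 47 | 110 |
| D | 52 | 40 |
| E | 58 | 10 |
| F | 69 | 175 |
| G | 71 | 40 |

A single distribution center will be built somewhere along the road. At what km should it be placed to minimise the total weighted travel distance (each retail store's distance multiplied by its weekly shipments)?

x = 52

For a sum of weighted absolute distances on a line, the optimum is the weighted median (not the mean). Total weight W = 475; half-weight = 237.5.
Sort by position and accumulate weight:
  km 24 (A, w=90) → cum 90
  km 35 (B, w=10) → cum 100
  km 47 (C, w=110) → cum 210
  km 52 (D, w=40) → cum 250  ≥ 237.5 → median here
  km 58 (E, w=10) → cum 260
  km 69 (F, w=175) → cum 435
  km 71 (G, w=40) → cum 475
Optimal location: km 52.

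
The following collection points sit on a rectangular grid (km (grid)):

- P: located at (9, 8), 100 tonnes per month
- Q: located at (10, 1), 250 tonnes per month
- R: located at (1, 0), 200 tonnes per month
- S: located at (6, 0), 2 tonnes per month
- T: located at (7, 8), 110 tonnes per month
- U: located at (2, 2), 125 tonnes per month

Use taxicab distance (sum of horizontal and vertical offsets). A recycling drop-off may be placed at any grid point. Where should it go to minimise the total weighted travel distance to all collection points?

Manhattan distance separates: Σwᵢ(|x−xᵢ|+|y−yᵢ|) = Σwᵢ|x−xᵢ| + Σwᵢ|y−yᵢ|, so x and y are optimised independently as 1-D weighted medians.
Total weight W = 787; half = 393.5.
x-coordinate, sorted with cumulative weight:
  x=1 (R, w=200) cum 200
  x=2 (U, w=125) cum 325
  x=6 (S, w=2) cum 327
  x=7 (T, w=110) cum 437  ← median
  x=9 (P, w=100) cum 537
  x=10 (Q, w=250) cum 787
⇒ x* = 7
y-coordinate, sorted with cumulative weight:
  y=0 (R, w=200) cum 200
  y=0 (S, w=2) cum 202
  y=1 (Q, w=250) cum 452  ← median
  y=2 (U, w=125) cum 577
  y=8 (P, w=100) cum 677
  y=8 (T, w=110) cum 787
⇒ y* = 1

(7, 1)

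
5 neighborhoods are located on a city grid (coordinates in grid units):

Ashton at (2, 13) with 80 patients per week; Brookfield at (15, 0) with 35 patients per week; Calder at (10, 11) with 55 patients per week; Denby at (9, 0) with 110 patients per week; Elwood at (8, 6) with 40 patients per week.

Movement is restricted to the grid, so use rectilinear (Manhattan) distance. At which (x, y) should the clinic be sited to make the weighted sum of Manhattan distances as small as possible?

Manhattan distance separates: Σwᵢ(|x−xᵢ|+|y−yᵢ|) = Σwᵢ|x−xᵢ| + Σwᵢ|y−yᵢ|, so x and y are optimised independently as 1-D weighted medians.
Total weight W = 320; half = 160.
x-coordinate, sorted with cumulative weight:
  x=2 (Ashton, w=80) cum 80
  x=8 (Elwood, w=40) cum 120
  x=9 (Denby, w=110) cum 230  ← median
  x=10 (Calder, w=55) cum 285
  x=15 (Brookfield, w=35) cum 320
⇒ x* = 9
y-coordinate, sorted with cumulative weight:
  y=0 (Brookfield, w=35) cum 35
  y=0 (Denby, w=110) cum 145
  y=6 (Elwood, w=40) cum 185  ← median
  y=11 (Calder, w=55) cum 240
  y=13 (Ashton, w=80) cum 320
⇒ y* = 6

(9, 6)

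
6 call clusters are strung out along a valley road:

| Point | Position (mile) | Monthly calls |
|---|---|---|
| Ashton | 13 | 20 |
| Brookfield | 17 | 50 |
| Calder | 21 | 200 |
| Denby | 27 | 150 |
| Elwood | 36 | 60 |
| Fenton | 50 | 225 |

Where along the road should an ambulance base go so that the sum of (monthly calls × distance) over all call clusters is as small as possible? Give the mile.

For a sum of weighted absolute distances on a line, the optimum is the weighted median (not the mean). Total weight W = 705; half-weight = 352.5.
Sort by position and accumulate weight:
  mile 13 (Ashton, w=20) → cum 20
  mile 17 (Brookfield, w=50) → cum 70
  mile 21 (Calder, w=200) → cum 270
  mile 27 (Denby, w=150) → cum 420  ≥ 352.5 → median here
  mile 36 (Elwood, w=60) → cum 480
  mile 50 (Fenton, w=225) → cum 705
Optimal location: mile 27.

x = 27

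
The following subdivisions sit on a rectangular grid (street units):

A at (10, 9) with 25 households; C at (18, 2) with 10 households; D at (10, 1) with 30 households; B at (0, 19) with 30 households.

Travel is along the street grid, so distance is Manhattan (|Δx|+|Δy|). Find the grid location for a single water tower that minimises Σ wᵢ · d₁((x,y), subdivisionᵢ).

Manhattan distance separates: Σwᵢ(|x−xᵢ|+|y−yᵢ|) = Σwᵢ|x−xᵢ| + Σwᵢ|y−yᵢ|, so x and y are optimised independently as 1-D weighted medians.
Total weight W = 95; half = 47.5.
x-coordinate, sorted with cumulative weight:
  x=0 (B, w=30) cum 30
  x=10 (A, w=25) cum 55  ← median
  x=10 (D, w=30) cum 85
  x=18 (C, w=10) cum 95
⇒ x* = 10
y-coordinate, sorted with cumulative weight:
  y=1 (D, w=30) cum 30
  y=2 (C, w=10) cum 40
  y=9 (A, w=25) cum 65  ← median
  y=19 (B, w=30) cum 95
⇒ y* = 9

(10, 9)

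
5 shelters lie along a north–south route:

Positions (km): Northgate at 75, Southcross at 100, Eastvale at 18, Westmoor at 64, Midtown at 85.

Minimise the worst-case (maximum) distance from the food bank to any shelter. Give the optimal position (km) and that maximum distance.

location 59, max distance 41

The 1-center on a line is the midpoint of the two extreme points: leftmost at 18, rightmost at 100.
Optimal location = (18 + 100)/2 = 59; maximum distance = (100 − 18)/2 = 41.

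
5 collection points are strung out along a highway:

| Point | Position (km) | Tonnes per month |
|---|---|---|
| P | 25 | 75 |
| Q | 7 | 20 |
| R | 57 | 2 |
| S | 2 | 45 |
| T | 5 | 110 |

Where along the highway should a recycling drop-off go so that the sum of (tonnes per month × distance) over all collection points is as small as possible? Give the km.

For a sum of weighted absolute distances on a line, the optimum is the weighted median (not the mean). Total weight W = 252; half-weight = 126.
Sort by position and accumulate weight:
  km 2 (S, w=45) → cum 45
  km 5 (T, w=110) → cum 155  ≥ 126 → median here
  km 7 (Q, w=20) → cum 175
  km 25 (P, w=75) → cum 250
  km 57 (R, w=2) → cum 252
Optimal location: km 5.

x = 5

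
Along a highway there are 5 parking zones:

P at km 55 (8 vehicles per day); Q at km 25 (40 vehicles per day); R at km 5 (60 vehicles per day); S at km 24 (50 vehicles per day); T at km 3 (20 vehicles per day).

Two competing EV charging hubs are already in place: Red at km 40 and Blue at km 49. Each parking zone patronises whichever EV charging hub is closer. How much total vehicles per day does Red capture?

170

The indifferent point is the midpoint (40+49)/2 = 44.5; parking zones left of it (closer to Red at 40) go to Red, those right go to Blue.
  T at 3 (w=20) → Red
  R at 5 (w=60) → Red
  S at 24 (w=50) → Red
  Q at 25 (w=40) → Red
  P at 55 (w=8) → Blue
Red captures 170; Blue captures 8.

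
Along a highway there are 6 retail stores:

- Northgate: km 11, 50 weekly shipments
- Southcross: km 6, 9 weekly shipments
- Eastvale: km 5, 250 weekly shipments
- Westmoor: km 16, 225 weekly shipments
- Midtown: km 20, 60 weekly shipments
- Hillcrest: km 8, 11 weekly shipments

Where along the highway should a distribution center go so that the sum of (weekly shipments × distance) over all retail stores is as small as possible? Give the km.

For a sum of weighted absolute distances on a line, the optimum is the weighted median (not the mean). Total weight W = 605; half-weight = 302.5.
Sort by position and accumulate weight:
  km 5 (Eastvale, w=250) → cum 250
  km 6 (Southcross, w=9) → cum 259
  km 8 (Hillcrest, w=11) → cum 270
  km 11 (Northgate, w=50) → cum 320  ≥ 302.5 → median here
  km 16 (Westmoor, w=225) → cum 545
  km 20 (Midtown, w=60) → cum 605
Optimal location: km 11.

x = 11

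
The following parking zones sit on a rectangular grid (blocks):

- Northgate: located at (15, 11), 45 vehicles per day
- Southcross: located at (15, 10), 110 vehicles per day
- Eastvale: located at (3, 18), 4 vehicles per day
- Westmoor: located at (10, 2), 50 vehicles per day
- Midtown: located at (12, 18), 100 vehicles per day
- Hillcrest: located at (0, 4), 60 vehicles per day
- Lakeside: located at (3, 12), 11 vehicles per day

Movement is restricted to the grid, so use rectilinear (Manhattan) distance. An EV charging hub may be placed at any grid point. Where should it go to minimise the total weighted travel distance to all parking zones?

(12, 10)

Manhattan distance separates: Σwᵢ(|x−xᵢ|+|y−yᵢ|) = Σwᵢ|x−xᵢ| + Σwᵢ|y−yᵢ|, so x and y are optimised independently as 1-D weighted medians.
Total weight W = 380; half = 190.
x-coordinate, sorted with cumulative weight:
  x=0 (Hillcrest, w=60) cum 60
  x=3 (Eastvale, w=4) cum 64
  x=3 (Lakeside, w=11) cum 75
  x=10 (Westmoor, w=50) cum 125
  x=12 (Midtown, w=100) cum 225  ← median
  x=15 (Northgate, w=45) cum 270
  x=15 (Southcross, w=110) cum 380
⇒ x* = 12
y-coordinate, sorted with cumulative weight:
  y=2 (Westmoor, w=50) cum 50
  y=4 (Hillcrest, w=60) cum 110
  y=10 (Southcross, w=110) cum 220  ← median
  y=11 (Northgate, w=45) cum 265
  y=12 (Lakeside, w=11) cum 276
  y=18 (Eastvale, w=4) cum 280
  y=18 (Midtown, w=100) cum 380
⇒ y* = 10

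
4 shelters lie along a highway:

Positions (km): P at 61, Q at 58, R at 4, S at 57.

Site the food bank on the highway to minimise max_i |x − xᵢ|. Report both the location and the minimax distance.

location 32.5, max distance 28.5

The 1-center on a line is the midpoint of the two extreme points: leftmost at 4, rightmost at 61.
Optimal location = (4 + 61)/2 = 32.5; maximum distance = (61 − 4)/2 = 28.5.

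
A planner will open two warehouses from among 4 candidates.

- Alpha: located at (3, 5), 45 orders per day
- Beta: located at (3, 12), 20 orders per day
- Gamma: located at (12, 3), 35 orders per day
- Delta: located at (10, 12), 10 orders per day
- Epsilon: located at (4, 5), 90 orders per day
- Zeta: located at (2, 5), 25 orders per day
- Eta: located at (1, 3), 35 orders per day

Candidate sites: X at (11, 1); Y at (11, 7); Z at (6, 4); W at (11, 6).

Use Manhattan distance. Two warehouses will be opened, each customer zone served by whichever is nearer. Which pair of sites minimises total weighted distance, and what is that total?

Evaluate every pair (each demand assigned to the nearer of the two):
  {Z, W}: total = 1215
  {X, Z}: total = 1230
  {Y, Z}: total = 1240
  {X, W}: total = 2250
  {Y, W}: total = 2290
  {X, Y}: total = 2380
Best pair: {Z, W} with total 1215.

{Z, W}, total 1215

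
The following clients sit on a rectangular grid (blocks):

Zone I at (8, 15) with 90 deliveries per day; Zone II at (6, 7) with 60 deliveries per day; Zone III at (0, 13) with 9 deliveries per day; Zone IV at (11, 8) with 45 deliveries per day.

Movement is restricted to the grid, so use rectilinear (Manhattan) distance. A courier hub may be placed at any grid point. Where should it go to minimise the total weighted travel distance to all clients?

Manhattan distance separates: Σwᵢ(|x−xᵢ|+|y−yᵢ|) = Σwᵢ|x−xᵢ| + Σwᵢ|y−yᵢ|, so x and y are optimised independently as 1-D weighted medians.
Total weight W = 204; half = 102.
x-coordinate, sorted with cumulative weight:
  x=0 (Zone III, w=9) cum 9
  x=6 (Zone II, w=60) cum 69
  x=8 (Zone I, w=90) cum 159  ← median
  x=11 (Zone IV, w=45) cum 204
⇒ x* = 8
y-coordinate, sorted with cumulative weight:
  y=7 (Zone II, w=60) cum 60
  y=8 (Zone IV, w=45) cum 105  ← median
  y=13 (Zone III, w=9) cum 114
  y=15 (Zone I, w=90) cum 204
⇒ y* = 8

(8, 8)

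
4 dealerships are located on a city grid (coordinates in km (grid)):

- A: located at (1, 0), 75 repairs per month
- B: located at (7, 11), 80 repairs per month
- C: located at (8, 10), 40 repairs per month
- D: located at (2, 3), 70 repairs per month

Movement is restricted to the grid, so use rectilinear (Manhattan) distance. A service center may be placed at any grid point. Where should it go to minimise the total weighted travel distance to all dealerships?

(2, 3)

Manhattan distance separates: Σwᵢ(|x−xᵢ|+|y−yᵢ|) = Σwᵢ|x−xᵢ| + Σwᵢ|y−yᵢ|, so x and y are optimised independently as 1-D weighted medians.
Total weight W = 265; half = 132.5.
x-coordinate, sorted with cumulative weight:
  x=1 (A, w=75) cum 75
  x=2 (D, w=70) cum 145  ← median
  x=7 (B, w=80) cum 225
  x=8 (C, w=40) cum 265
⇒ x* = 2
y-coordinate, sorted with cumulative weight:
  y=0 (A, w=75) cum 75
  y=3 (D, w=70) cum 145  ← median
  y=10 (C, w=40) cum 185
  y=11 (B, w=80) cum 265
⇒ y* = 3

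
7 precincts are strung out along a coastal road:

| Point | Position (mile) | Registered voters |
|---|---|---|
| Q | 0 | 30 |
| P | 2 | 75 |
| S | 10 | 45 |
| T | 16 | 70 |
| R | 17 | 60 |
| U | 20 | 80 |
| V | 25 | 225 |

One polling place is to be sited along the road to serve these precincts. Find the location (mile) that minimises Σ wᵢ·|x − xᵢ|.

For a sum of weighted absolute distances on a line, the optimum is the weighted median (not the mean). Total weight W = 585; half-weight = 292.5.
Sort by position and accumulate weight:
  mile 0 (Q, w=30) → cum 30
  mile 2 (P, w=75) → cum 105
  mile 10 (S, w=45) → cum 150
  mile 16 (T, w=70) → cum 220
  mile 17 (R, w=60) → cum 280
  mile 20 (U, w=80) → cum 360  ≥ 292.5 → median here
  mile 25 (V, w=225) → cum 585
Optimal location: mile 20.

x = 20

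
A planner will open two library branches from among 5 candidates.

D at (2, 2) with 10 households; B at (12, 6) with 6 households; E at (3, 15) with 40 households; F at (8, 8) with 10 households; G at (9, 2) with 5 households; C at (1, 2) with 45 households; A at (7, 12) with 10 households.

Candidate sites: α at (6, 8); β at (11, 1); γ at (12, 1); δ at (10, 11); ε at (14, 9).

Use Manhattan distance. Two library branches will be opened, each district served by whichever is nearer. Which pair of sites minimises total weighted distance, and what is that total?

Evaluate every pair (each demand assigned to the nearer of the two):
  {α, γ}: total = 1115
  {α, β}: total = 1116
  {α, ε}: total = 1140
  {α, δ}: total = 1142
  {β, δ}: total = 1176
  {γ, δ}: total = 1230
  {β, ε}: total = 1490
  {γ, ε}: total = 1550
  {δ, ε}: total = 1590
  {β, γ}: total = 1770
Best pair: {α, γ} with total 1115.

{α, γ}, total 1115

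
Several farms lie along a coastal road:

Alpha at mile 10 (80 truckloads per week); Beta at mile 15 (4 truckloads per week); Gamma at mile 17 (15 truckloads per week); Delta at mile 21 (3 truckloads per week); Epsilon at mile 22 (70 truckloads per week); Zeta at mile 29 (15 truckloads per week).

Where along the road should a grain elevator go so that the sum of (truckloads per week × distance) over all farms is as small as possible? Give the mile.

For a sum of weighted absolute distances on a line, the optimum is the weighted median (not the mean). Total weight W = 187; half-weight = 93.5.
Sort by position and accumulate weight:
  mile 10 (Alpha, w=80) → cum 80
  mile 15 (Beta, w=4) → cum 84
  mile 17 (Gamma, w=15) → cum 99  ≥ 93.5 → median here
  mile 21 (Delta, w=3) → cum 102
  mile 22 (Epsilon, w=70) → cum 172
  mile 29 (Zeta, w=15) → cum 187
Optimal location: mile 17.

x = 17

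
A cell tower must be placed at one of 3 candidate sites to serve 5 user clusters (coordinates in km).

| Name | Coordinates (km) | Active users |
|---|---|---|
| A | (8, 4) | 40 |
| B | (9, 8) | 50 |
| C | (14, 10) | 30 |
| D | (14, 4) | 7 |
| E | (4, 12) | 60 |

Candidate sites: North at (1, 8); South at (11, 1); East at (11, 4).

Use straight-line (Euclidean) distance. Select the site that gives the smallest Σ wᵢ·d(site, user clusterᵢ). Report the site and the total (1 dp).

East, total 1203.7 km

Total weighted distance at each candidate:
  North (1, 8): total = 1512.3
  South (11, 1): total = 1630.3
  East (11, 4): total = 1203.7
Minimum is at East with total 1203.7 km.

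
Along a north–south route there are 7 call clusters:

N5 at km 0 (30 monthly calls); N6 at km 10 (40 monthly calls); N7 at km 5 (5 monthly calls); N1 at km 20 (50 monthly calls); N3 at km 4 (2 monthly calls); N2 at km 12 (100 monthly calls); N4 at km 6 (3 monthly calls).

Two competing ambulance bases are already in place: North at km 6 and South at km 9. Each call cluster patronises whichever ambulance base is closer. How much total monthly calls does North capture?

40

The indifferent point is the midpoint (6+9)/2 = 7.5; call clusters left of it (closer to North at 6) go to North, those right go to South.
  N5 at 0 (w=30) → North
  N3 at 4 (w=2) → North
  N7 at 5 (w=5) → North
  N4 at 6 (w=3) → North
  N6 at 10 (w=40) → South
  N2 at 12 (w=100) → South
  N1 at 20 (w=50) → South
North captures 40; South captures 190.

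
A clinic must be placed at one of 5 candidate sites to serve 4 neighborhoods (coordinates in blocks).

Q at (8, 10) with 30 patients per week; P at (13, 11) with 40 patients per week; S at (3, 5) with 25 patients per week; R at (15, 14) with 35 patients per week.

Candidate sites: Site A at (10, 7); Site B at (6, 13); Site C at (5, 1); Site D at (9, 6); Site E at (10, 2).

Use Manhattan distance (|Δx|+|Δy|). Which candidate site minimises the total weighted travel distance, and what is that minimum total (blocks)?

Site A, total 1075 blocks

Total weighted distance at each candidate:
  Site A (10, 7): total = 1075
  Site B (6, 13): total = 1135
  Site C (5, 1): total = 2035
  Site D (9, 6): total = 1175
  Site E (10, 2): total = 1625
Minimum is at Site A with total 1075 blocks.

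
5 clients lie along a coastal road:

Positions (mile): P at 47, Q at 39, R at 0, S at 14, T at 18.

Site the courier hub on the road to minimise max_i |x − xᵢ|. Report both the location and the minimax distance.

The 1-center on a line is the midpoint of the two extreme points: leftmost at 0, rightmost at 47.
Optimal location = (0 + 47)/2 = 23.5; maximum distance = (47 − 0)/2 = 23.5.

location 23.5, max distance 23.5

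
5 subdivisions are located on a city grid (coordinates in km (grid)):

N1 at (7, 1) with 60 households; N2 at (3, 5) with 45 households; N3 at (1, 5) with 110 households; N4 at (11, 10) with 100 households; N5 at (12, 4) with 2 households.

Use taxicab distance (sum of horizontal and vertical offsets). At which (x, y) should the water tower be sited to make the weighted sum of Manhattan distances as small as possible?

Manhattan distance separates: Σwᵢ(|x−xᵢ|+|y−yᵢ|) = Σwᵢ|x−xᵢ| + Σwᵢ|y−yᵢ|, so x and y are optimised independently as 1-D weighted medians.
Total weight W = 317; half = 158.5.
x-coordinate, sorted with cumulative weight:
  x=1 (N3, w=110) cum 110
  x=3 (N2, w=45) cum 155
  x=7 (N1, w=60) cum 215  ← median
  x=11 (N4, w=100) cum 315
  x=12 (N5, w=2) cum 317
⇒ x* = 7
y-coordinate, sorted with cumulative weight:
  y=1 (N1, w=60) cum 60
  y=4 (N5, w=2) cum 62
  y=5 (N2, w=45) cum 107
  y=5 (N3, w=110) cum 217  ← median
  y=10 (N4, w=100) cum 317
⇒ y* = 5

(7, 5)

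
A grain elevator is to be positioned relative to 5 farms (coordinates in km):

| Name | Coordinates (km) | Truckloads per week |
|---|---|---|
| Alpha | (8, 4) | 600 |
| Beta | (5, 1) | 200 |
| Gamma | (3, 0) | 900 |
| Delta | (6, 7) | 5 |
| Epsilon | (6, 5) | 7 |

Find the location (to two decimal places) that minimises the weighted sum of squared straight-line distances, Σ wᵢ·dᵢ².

(5.01, 1.56)

The minimiser of Σwᵢ‖p−pᵢ‖² is the weighted centroid p* = (Σwᵢpᵢ)/(Σwᵢ).
Σwᵢ = 1712.
Σwᵢxᵢ = 600·8 + 200·5 + 900·3 + 5·6 + 7·6 = 8572.
Σwᵢyᵢ = 600·4 + 200·1 + 900·0 + 5·7 + 7·5 = 2670.
x* = 8572/1712 = 5.01, y* = 2670/1712 = 1.56.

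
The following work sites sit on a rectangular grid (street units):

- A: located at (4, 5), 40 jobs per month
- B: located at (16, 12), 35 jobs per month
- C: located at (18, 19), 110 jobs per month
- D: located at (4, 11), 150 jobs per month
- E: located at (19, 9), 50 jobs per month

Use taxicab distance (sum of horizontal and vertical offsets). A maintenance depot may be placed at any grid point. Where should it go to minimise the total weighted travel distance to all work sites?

Manhattan distance separates: Σwᵢ(|x−xᵢ|+|y−yᵢ|) = Σwᵢ|x−xᵢ| + Σwᵢ|y−yᵢ|, so x and y are optimised independently as 1-D weighted medians.
Total weight W = 385; half = 192.5.
x-coordinate, sorted with cumulative weight:
  x=4 (A, w=40) cum 40
  x=4 (D, w=150) cum 190
  x=16 (B, w=35) cum 225  ← median
  x=18 (C, w=110) cum 335
  x=19 (E, w=50) cum 385
⇒ x* = 16
y-coordinate, sorted with cumulative weight:
  y=5 (A, w=40) cum 40
  y=9 (E, w=50) cum 90
  y=11 (D, w=150) cum 240  ← median
  y=12 (B, w=35) cum 275
  y=19 (C, w=110) cum 385
⇒ y* = 11

(16, 11)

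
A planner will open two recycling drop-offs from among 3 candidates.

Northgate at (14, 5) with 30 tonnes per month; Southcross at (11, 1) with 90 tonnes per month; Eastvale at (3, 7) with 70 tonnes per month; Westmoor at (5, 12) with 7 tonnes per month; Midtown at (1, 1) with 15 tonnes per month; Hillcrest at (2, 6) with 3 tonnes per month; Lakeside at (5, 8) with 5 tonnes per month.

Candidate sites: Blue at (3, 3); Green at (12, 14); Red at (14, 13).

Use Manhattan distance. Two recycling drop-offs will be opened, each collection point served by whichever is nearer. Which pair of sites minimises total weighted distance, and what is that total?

Evaluate every pair (each demand assigned to the nearer of the two):
  {Blue, Red}: total = 1597
  {Blue, Green}: total = 1680
  {Green, Red}: total = 3162
Best pair: {Blue, Red} with total 1597.

{Blue, Red}, total 1597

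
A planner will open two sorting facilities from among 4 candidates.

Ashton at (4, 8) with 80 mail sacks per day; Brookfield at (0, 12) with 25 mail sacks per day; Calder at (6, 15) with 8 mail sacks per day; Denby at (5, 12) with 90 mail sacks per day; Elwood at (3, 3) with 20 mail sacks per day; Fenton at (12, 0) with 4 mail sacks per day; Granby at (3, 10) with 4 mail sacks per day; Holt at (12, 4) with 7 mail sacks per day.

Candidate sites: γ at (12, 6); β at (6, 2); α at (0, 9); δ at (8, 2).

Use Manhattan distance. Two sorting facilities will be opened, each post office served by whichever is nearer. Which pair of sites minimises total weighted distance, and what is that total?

Evaluate every pair (each demand assigned to the nearer of the two):
  {β, α}: total = 1475
  {α, δ}: total = 1493
  {γ, α}: total = 1525
  {γ, β}: total = 2296
  {β, δ}: total = 2324
  {γ, δ}: total = 2750
Best pair: {β, α} with total 1475.

{β, α}, total 1475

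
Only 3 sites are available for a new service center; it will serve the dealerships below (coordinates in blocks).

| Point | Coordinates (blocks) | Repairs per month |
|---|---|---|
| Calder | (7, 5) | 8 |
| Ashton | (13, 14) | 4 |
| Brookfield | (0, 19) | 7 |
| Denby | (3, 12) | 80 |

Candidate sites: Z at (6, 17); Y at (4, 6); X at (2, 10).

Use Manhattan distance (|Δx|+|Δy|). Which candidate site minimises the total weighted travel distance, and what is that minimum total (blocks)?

Total weighted distance at each candidate:
  Z (6, 17): total = 840
  Y (4, 6): total = 779
  X (2, 10): total = 457
Minimum is at X with total 457 blocks.

X, total 457 blocks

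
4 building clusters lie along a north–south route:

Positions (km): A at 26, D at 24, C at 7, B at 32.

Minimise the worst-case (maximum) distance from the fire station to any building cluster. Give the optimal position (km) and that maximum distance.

location 19.5, max distance 12.5

The 1-center on a line is the midpoint of the two extreme points: leftmost at 7, rightmost at 32.
Optimal location = (7 + 32)/2 = 19.5; maximum distance = (32 − 7)/2 = 12.5.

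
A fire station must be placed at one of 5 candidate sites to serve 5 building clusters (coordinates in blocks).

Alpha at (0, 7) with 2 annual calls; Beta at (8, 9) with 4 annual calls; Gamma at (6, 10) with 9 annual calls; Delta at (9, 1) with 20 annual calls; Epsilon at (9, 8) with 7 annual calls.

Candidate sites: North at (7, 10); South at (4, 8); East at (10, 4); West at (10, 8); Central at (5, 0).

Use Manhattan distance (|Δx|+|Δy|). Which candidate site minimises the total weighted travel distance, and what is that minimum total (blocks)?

Total weighted distance at each candidate:
  North (7, 10): total = 285
  South (4, 8): total = 341
  East (10, 4): total = 259
  West (10, 8): total = 255
  Central (5, 0): total = 355
Minimum is at West with total 255 blocks.

West, total 255 blocks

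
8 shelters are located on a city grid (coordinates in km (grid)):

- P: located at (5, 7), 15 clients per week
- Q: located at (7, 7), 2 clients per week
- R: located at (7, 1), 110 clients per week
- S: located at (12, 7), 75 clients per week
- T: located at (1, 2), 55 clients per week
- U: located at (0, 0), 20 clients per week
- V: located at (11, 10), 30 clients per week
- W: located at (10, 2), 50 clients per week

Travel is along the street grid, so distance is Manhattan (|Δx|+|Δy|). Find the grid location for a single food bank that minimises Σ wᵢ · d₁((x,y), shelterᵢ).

(7, 2)

Manhattan distance separates: Σwᵢ(|x−xᵢ|+|y−yᵢ|) = Σwᵢ|x−xᵢ| + Σwᵢ|y−yᵢ|, so x and y are optimised independently as 1-D weighted medians.
Total weight W = 357; half = 178.5.
x-coordinate, sorted with cumulative weight:
  x=0 (U, w=20) cum 20
  x=1 (T, w=55) cum 75
  x=5 (P, w=15) cum 90
  x=7 (Q, w=2) cum 92
  x=7 (R, w=110) cum 202  ← median
  x=10 (W, w=50) cum 252
  x=11 (V, w=30) cum 282
  x=12 (S, w=75) cum 357
⇒ x* = 7
y-coordinate, sorted with cumulative weight:
  y=0 (U, w=20) cum 20
  y=1 (R, w=110) cum 130
  y=2 (T, w=55) cum 185  ← median
  y=2 (W, w=50) cum 235
  y=7 (P, w=15) cum 250
  y=7 (Q, w=2) cum 252
  y=7 (S, w=75) cum 327
  y=10 (V, w=30) cum 357
⇒ y* = 2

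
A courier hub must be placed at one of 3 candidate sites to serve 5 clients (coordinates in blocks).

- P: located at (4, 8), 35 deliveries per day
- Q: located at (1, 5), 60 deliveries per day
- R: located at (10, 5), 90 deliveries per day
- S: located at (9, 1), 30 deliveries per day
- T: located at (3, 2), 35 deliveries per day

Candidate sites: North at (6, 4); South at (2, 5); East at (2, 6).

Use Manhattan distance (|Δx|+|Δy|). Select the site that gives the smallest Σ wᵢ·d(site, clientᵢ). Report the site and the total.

North, total 1375 blocks

Total weighted distance at each candidate:
  North (6, 4): total = 1375
  South (2, 5): total = 1425
  East (2, 6): total = 1605
Minimum is at North with total 1375 blocks.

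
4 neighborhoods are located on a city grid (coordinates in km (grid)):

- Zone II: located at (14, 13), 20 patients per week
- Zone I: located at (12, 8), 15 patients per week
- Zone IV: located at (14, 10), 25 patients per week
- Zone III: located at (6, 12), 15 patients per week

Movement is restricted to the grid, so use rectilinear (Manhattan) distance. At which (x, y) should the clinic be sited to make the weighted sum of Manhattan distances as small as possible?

(14, 10)

Manhattan distance separates: Σwᵢ(|x−xᵢ|+|y−yᵢ|) = Σwᵢ|x−xᵢ| + Σwᵢ|y−yᵢ|, so x and y are optimised independently as 1-D weighted medians.
Total weight W = 75; half = 37.5.
x-coordinate, sorted with cumulative weight:
  x=6 (Zone III, w=15) cum 15
  x=12 (Zone I, w=15) cum 30
  x=14 (Zone II, w=20) cum 50  ← median
  x=14 (Zone IV, w=25) cum 75
⇒ x* = 14
y-coordinate, sorted with cumulative weight:
  y=8 (Zone I, w=15) cum 15
  y=10 (Zone IV, w=25) cum 40  ← median
  y=12 (Zone III, w=15) cum 55
  y=13 (Zone II, w=20) cum 75
⇒ y* = 10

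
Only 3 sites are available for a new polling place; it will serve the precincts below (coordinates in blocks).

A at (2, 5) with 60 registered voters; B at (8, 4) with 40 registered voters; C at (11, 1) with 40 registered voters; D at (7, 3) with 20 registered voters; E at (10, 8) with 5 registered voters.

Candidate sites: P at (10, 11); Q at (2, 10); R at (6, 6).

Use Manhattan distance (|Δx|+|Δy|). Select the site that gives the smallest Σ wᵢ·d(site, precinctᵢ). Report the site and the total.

R, total 970 blocks

Total weighted distance at each candidate:
  P (10, 11): total = 1875
  Q (2, 10): total = 1790
  R (6, 6): total = 970
Minimum is at R with total 970 blocks.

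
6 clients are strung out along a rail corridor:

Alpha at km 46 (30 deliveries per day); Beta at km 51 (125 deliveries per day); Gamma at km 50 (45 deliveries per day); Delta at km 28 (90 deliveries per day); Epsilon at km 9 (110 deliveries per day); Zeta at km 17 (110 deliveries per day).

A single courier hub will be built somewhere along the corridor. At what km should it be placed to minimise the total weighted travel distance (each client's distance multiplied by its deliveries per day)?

For a sum of weighted absolute distances on a line, the optimum is the weighted median (not the mean). Total weight W = 510; half-weight = 255.
Sort by position and accumulate weight:
  km 9 (Epsilon, w=110) → cum 110
  km 17 (Zeta, w=110) → cum 220
  km 28 (Delta, w=90) → cum 310  ≥ 255 → median here
  km 46 (Alpha, w=30) → cum 340
  km 50 (Gamma, w=45) → cum 385
  km 51 (Beta, w=125) → cum 510
Optimal location: km 28.

x = 28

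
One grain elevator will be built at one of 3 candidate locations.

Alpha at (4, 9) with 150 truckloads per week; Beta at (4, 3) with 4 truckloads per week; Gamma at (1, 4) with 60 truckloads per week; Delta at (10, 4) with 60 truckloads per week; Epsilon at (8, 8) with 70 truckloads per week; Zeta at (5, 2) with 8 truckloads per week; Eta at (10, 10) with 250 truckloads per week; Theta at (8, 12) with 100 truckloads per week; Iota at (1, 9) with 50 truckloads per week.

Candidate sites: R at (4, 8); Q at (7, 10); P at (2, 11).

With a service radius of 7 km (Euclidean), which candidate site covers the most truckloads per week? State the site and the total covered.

Coverage radius r = 7 km; a point is covered iff (Δx)²+(Δy)² ≤ 7² = 49.
  R (4, 8): covers {Alpha, Beta, Gamma, Epsilon, Zeta, Eta, Theta, Iota} → 692
  Q (7, 10): covers {Alpha, Delta, Epsilon, Eta, Theta, Iota} → 680
  P (2, 11): covers {Alpha, Epsilon, Theta, Iota} → 370
Maximum coverage at R: 692 truckloads per week.

R, covering 692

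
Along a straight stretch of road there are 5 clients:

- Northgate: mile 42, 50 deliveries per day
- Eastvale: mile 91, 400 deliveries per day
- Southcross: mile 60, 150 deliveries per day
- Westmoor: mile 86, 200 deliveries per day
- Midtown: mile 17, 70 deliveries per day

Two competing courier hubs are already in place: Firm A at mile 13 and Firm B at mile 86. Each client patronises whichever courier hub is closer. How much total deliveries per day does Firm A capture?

The indifferent point is the midpoint (13+86)/2 = 49.5; clients left of it (closer to Firm A at 13) go to Firm A, those right go to Firm B.
  Midtown at 17 (w=70) → Firm A
  Northgate at 42 (w=50) → Firm A
  Southcross at 60 (w=150) → Firm B
  Westmoor at 86 (w=200) → Firm B
  Eastvale at 91 (w=400) → Firm B
Firm A captures 120; Firm B captures 750.

120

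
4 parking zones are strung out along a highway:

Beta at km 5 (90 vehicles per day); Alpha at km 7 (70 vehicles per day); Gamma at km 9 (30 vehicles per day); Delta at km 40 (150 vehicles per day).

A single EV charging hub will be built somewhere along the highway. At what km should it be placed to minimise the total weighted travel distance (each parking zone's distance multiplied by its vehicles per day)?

For a sum of weighted absolute distances on a line, the optimum is the weighted median (not the mean). Total weight W = 340; half-weight = 170.
Sort by position and accumulate weight:
  km 5 (Beta, w=90) → cum 90
  km 7 (Alpha, w=70) → cum 160
  km 9 (Gamma, w=30) → cum 190  ≥ 170 → median here
  km 40 (Delta, w=150) → cum 340
Optimal location: km 9.

x = 9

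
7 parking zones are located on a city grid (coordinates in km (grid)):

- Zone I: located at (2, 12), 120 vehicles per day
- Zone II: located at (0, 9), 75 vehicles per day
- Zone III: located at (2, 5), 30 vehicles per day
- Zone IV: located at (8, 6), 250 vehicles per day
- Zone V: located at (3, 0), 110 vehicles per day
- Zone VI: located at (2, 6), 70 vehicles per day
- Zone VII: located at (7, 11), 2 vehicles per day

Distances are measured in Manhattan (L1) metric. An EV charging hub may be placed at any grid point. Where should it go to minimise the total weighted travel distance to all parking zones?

(3, 6)

Manhattan distance separates: Σwᵢ(|x−xᵢ|+|y−yᵢ|) = Σwᵢ|x−xᵢ| + Σwᵢ|y−yᵢ|, so x and y are optimised independently as 1-D weighted medians.
Total weight W = 657; half = 328.5.
x-coordinate, sorted with cumulative weight:
  x=0 (Zone II, w=75) cum 75
  x=2 (Zone I, w=120) cum 195
  x=2 (Zone III, w=30) cum 225
  x=2 (Zone VI, w=70) cum 295
  x=3 (Zone V, w=110) cum 405  ← median
  x=7 (Zone VII, w=2) cum 407
  x=8 (Zone IV, w=250) cum 657
⇒ x* = 3
y-coordinate, sorted with cumulative weight:
  y=0 (Zone V, w=110) cum 110
  y=5 (Zone III, w=30) cum 140
  y=6 (Zone IV, w=250) cum 390  ← median
  y=6 (Zone VI, w=70) cum 460
  y=9 (Zone II, w=75) cum 535
  y=11 (Zone VII, w=2) cum 537
  y=12 (Zone I, w=120) cum 657
⇒ y* = 6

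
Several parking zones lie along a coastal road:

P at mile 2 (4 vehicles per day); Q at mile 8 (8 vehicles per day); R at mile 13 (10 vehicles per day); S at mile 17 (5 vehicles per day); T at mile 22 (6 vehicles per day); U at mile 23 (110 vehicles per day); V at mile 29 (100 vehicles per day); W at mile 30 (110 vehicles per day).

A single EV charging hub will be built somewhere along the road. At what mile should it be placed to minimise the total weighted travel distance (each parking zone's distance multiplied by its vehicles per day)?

For a sum of weighted absolute distances on a line, the optimum is the weighted median (not the mean). Total weight W = 353; half-weight = 176.5.
Sort by position and accumulate weight:
  mile 2 (P, w=4) → cum 4
  mile 8 (Q, w=8) → cum 12
  mile 13 (R, w=10) → cum 22
  mile 17 (S, w=5) → cum 27
  mile 22 (T, w=6) → cum 33
  mile 23 (U, w=110) → cum 143
  mile 29 (V, w=100) → cum 243  ≥ 176.5 → median here
  mile 30 (W, w=110) → cum 353
Optimal location: mile 29.

x = 29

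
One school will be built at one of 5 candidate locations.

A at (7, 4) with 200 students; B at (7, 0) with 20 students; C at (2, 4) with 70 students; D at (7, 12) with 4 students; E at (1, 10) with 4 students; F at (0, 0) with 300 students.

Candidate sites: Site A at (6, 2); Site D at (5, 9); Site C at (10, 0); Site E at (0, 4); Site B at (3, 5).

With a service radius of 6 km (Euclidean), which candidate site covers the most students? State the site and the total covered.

Coverage radius r = 6 km; a point is covered iff (Δx)²+(Δy)² ≤ 6² = 36.
  Site A (6, 2): covers {A, B, C} → 290
  Site D (5, 9): covers {A, C, D, E} → 278
  Site C (10, 0): covers {A, B} → 220
  Site E (0, 4): covers {C, F} → 370
  Site B (3, 5): covers {A, C, E, F} → 574
Maximum coverage at Site B: 574 students.

Site B, covering 574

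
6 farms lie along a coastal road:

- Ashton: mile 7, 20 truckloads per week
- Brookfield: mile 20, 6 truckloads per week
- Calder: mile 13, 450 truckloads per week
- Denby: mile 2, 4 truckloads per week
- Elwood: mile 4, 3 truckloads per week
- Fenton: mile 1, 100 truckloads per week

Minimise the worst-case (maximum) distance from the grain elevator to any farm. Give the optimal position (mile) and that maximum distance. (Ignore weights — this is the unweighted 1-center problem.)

The 1-center on a line is the midpoint of the two extreme points: leftmost at 1, rightmost at 20.
Optimal location = (1 + 20)/2 = 10.5; maximum distance = (20 − 1)/2 = 9.5.

location 10.5, max distance 9.5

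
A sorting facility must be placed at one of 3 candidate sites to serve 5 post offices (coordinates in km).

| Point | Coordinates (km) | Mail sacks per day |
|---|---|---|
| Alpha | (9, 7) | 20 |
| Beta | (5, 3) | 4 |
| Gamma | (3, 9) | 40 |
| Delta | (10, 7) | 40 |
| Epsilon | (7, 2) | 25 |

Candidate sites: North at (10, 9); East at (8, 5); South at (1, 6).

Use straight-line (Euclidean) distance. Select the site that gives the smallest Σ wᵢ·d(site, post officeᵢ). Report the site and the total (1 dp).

East, total 507.5 km

Total weighted distance at each candidate:
  North (10, 9): total = 626.4
  East (8, 5): total = 507.5
  South (1, 6): total = 868.0
Minimum is at East with total 507.5 km.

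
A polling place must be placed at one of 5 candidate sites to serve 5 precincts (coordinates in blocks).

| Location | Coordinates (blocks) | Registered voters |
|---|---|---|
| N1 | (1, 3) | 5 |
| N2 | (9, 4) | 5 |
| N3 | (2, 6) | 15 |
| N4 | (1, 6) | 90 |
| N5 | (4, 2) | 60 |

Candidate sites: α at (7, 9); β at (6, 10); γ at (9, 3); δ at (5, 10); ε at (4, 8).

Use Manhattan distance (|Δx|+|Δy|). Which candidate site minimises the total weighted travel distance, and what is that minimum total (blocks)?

ε, total 955 blocks

Total weighted distance at each candidate:
  α (7, 9): total = 1625
  β (6, 10): total = 1635
  γ (9, 3): total = 1545
  δ (5, 10): total = 1470
  ε (4, 8): total = 955
Minimum is at ε with total 955 blocks.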